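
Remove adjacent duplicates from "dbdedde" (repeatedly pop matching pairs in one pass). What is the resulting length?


Input: dbdedde
Stack-based adjacent duplicate removal:
  Read 'd': push. Stack: d
  Read 'b': push. Stack: db
  Read 'd': push. Stack: dbd
  Read 'e': push. Stack: dbde
  Read 'd': push. Stack: dbded
  Read 'd': matches stack top 'd' => pop. Stack: dbde
  Read 'e': matches stack top 'e' => pop. Stack: dbd
Final stack: "dbd" (length 3)

3


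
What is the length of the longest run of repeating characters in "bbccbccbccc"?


Input: "bbccbccbccc"
Scanning for longest run:
  Position 1 ('b'): continues run of 'b', length=2
  Position 2 ('c'): new char, reset run to 1
  Position 3 ('c'): continues run of 'c', length=2
  Position 4 ('b'): new char, reset run to 1
  Position 5 ('c'): new char, reset run to 1
  Position 6 ('c'): continues run of 'c', length=2
  Position 7 ('b'): new char, reset run to 1
  Position 8 ('c'): new char, reset run to 1
  Position 9 ('c'): continues run of 'c', length=2
  Position 10 ('c'): continues run of 'c', length=3
Longest run: 'c' with length 3

3


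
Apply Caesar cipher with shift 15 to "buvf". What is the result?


Caesar cipher: shift "buvf" by 15
  'b' (pos 1) + 15 = pos 16 = 'q'
  'u' (pos 20) + 15 = pos 9 = 'j'
  'v' (pos 21) + 15 = pos 10 = 'k'
  'f' (pos 5) + 15 = pos 20 = 'u'
Result: qjku

qjku


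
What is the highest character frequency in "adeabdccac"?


Input: adeabdccac
Character counts:
  'a': 3
  'b': 1
  'c': 3
  'd': 2
  'e': 1
Maximum frequency: 3

3


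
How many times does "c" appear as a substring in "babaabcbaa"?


Searching for "c" in "babaabcbaa"
Scanning each position:
  Position 0: "b" => no
  Position 1: "a" => no
  Position 2: "b" => no
  Position 3: "a" => no
  Position 4: "a" => no
  Position 5: "b" => no
  Position 6: "c" => MATCH
  Position 7: "b" => no
  Position 8: "a" => no
  Position 9: "a" => no
Total occurrences: 1

1


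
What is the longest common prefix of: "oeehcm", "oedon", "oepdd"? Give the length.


Words: oeehcm, oedon, oepdd
  Position 0: all 'o' => match
  Position 1: all 'e' => match
  Position 2: ('e', 'd', 'p') => mismatch, stop
LCP = "oe" (length 2)

2


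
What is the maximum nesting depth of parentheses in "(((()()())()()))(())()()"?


Input: "(((()()())()()))(())()()"
Tracking depth:
  Position 0 '(': depth becomes 1
  Position 1 '(': depth becomes 2
  Position 2 '(': depth becomes 3
  Position 3 '(': depth becomes 4
  Position 4 ')': depth becomes 3
  Position 5 '(': depth becomes 4
  Position 6 ')': depth becomes 3
  Position 7 '(': depth becomes 4
  Position 8 ')': depth becomes 3
  Position 9 ')': depth becomes 2
  Position 10 '(': depth becomes 3
  Position 11 ')': depth becomes 2
  Position 12 '(': depth becomes 3
  Position 13 ')': depth becomes 2
  Position 14 ')': depth becomes 1
  Position 15 ')': depth becomes 0
  Position 16 '(': depth becomes 1
  Position 17 '(': depth becomes 2
  Position 18 ')': depth becomes 1
  Position 19 ')': depth becomes 0
  Position 20 '(': depth becomes 1
  Position 21 ')': depth becomes 0
  Position 22 '(': depth becomes 1
  Position 23 ')': depth becomes 0
Maximum depth reached: 4

4


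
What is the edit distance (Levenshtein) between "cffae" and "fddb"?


Computing edit distance: "cffae" -> "fddb"
DP table:
           f    d    d    b
      0    1    2    3    4
  c   1    1    2    3    4
  f   2    1    2    3    4
  f   3    2    2    3    4
  a   4    3    3    3    4
  e   5    4    4    4    4
Edit distance = dp[5][4] = 4

4


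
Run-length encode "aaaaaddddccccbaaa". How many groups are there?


Input: aaaaaddddccccbaaa
Scanning for consecutive runs:
  Group 1: 'a' x 5 (positions 0-4)
  Group 2: 'd' x 4 (positions 5-8)
  Group 3: 'c' x 4 (positions 9-12)
  Group 4: 'b' x 1 (positions 13-13)
  Group 5: 'a' x 3 (positions 14-16)
Total groups: 5

5


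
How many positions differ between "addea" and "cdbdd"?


Comparing "addea" and "cdbdd" position by position:
  Position 0: 'a' vs 'c' => DIFFER
  Position 1: 'd' vs 'd' => same
  Position 2: 'd' vs 'b' => DIFFER
  Position 3: 'e' vs 'd' => DIFFER
  Position 4: 'a' vs 'd' => DIFFER
Positions that differ: 4

4


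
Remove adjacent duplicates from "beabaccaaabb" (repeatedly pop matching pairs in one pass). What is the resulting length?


Input: beabaccaaabb
Stack-based adjacent duplicate removal:
  Read 'b': push. Stack: b
  Read 'e': push. Stack: be
  Read 'a': push. Stack: bea
  Read 'b': push. Stack: beab
  Read 'a': push. Stack: beaba
  Read 'c': push. Stack: beabac
  Read 'c': matches stack top 'c' => pop. Stack: beaba
  Read 'a': matches stack top 'a' => pop. Stack: beab
  Read 'a': push. Stack: beaba
  Read 'a': matches stack top 'a' => pop. Stack: beab
  Read 'b': matches stack top 'b' => pop. Stack: bea
  Read 'b': push. Stack: beab
Final stack: "beab" (length 4)

4


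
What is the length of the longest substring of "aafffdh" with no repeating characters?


Input: "aafffdh"
Sliding window (track last position of each char):
  Position 0 ('a'): window [0,0] length 1 -- new best
  Position 1 ('a'): repeat (last at 0), move window start to 1
  Position 1 ('a'): window [1,1] length 1
  Position 2 ('f'): window [1,2] length 2 -- new best
  Position 3 ('f'): repeat (last at 2), move window start to 3
  Position 3 ('f'): window [3,3] length 1
  Position 4 ('f'): repeat (last at 3), move window start to 4
  Position 4 ('f'): window [4,4] length 1
  Position 5 ('d'): window [4,5] length 2
  Position 6 ('h'): window [4,6] length 3 -- new best
Longest substring with no repeats: "fdh" with length 3

3


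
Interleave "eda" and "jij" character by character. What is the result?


Interleaving "eda" and "jij":
  Position 0: 'e' from first, 'j' from second => "ej"
  Position 1: 'd' from first, 'i' from second => "di"
  Position 2: 'a' from first, 'j' from second => "aj"
Result: ejdiaj

ejdiaj


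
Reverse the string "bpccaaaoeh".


Input: bpccaaaoeh
Reading characters right to left:
  Position 9: 'h'
  Position 8: 'e'
  Position 7: 'o'
  Position 6: 'a'
  Position 5: 'a'
  Position 4: 'a'
  Position 3: 'c'
  Position 2: 'c'
  Position 1: 'p'
  Position 0: 'b'
Reversed: heoaaaccpb

heoaaaccpb


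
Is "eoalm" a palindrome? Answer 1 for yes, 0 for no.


Input: eoalm
Reversed: mlaoe
  Compare pos 0 ('e') with pos 4 ('m'): MISMATCH
  Compare pos 1 ('o') with pos 3 ('l'): MISMATCH
Result: not a palindrome

0


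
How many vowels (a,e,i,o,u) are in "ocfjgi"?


Input: ocfjgi
Checking each character:
  'o' at position 0: vowel (running total: 1)
  'c' at position 1: consonant
  'f' at position 2: consonant
  'j' at position 3: consonant
  'g' at position 4: consonant
  'i' at position 5: vowel (running total: 2)
Total vowels: 2

2


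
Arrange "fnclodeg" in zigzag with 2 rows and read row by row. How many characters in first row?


Zigzag "fnclodeg" into 2 rows:
Placing characters:
  'f' => row 0
  'n' => row 1
  'c' => row 0
  'l' => row 1
  'o' => row 0
  'd' => row 1
  'e' => row 0
  'g' => row 1
Rows:
  Row 0: "fcoe"
  Row 1: "nldg"
First row length: 4

4


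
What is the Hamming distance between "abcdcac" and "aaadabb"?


Comparing "abcdcac" and "aaadabb" position by position:
  Position 0: 'a' vs 'a' => same
  Position 1: 'b' vs 'a' => differ
  Position 2: 'c' vs 'a' => differ
  Position 3: 'd' vs 'd' => same
  Position 4: 'c' vs 'a' => differ
  Position 5: 'a' vs 'b' => differ
  Position 6: 'c' vs 'b' => differ
Total differences (Hamming distance): 5

5


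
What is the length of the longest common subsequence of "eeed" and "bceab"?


LCS of "eeed" and "bceab"
DP table:
           b    c    e    a    b
      0    0    0    0    0    0
  e   0    0    0    1    1    1
  e   0    0    0    1    1    1
  e   0    0    0    1    1    1
  d   0    0    0    1    1    1
LCS length = dp[4][5] = 1

1


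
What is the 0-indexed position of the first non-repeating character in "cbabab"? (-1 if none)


Input: cbabab
Character frequencies:
  'a': 2
  'b': 3
  'c': 1
Scanning left to right for freq == 1:
  Position 0 ('c'): unique! => answer = 0

0


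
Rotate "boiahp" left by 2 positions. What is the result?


Input: "boiahp", rotate left by 2
First 2 characters: "bo"
Remaining characters: "iahp"
Concatenate remaining + first: "iahp" + "bo" = "iahpbo"

iahpbo


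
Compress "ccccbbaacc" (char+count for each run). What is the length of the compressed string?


Input: ccccbbaacc
Runs:
  'c' x 4 => "c4"
  'b' x 2 => "b2"
  'a' x 2 => "a2"
  'c' x 2 => "c2"
Compressed: "c4b2a2c2"
Compressed length: 8

8


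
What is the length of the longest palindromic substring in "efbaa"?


Input: "efbaa"
Checking substrings for palindromes:
  [3:5] "aa" (len 2) => palindrome
Longest palindromic substring: "aa" with length 2

2


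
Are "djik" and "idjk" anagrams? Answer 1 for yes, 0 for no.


Strings: "djik", "idjk"
Sorted first:  dijk
Sorted second: dijk
Sorted forms match => anagrams

1


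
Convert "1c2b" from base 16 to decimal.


Input: "1c2b" in base 16
Positional expansion:
  Digit '1' (value 1) x 16^3 = 4096
  Digit 'c' (value 12) x 16^2 = 3072
  Digit '2' (value 2) x 16^1 = 32
  Digit 'b' (value 11) x 16^0 = 11
Sum = 7211

7211


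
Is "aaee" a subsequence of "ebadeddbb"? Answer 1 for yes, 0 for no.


Check if "aaee" is a subsequence of "ebadeddbb"
Greedy scan:
  Position 0 ('e'): no match needed
  Position 1 ('b'): no match needed
  Position 2 ('a'): matches sub[0] = 'a'
  Position 3 ('d'): no match needed
  Position 4 ('e'): no match needed
  Position 5 ('d'): no match needed
  Position 6 ('d'): no match needed
  Position 7 ('b'): no match needed
  Position 8 ('b'): no match needed
Only matched 1/4 characters => not a subsequence

0


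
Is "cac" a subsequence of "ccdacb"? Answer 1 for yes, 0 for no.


Check if "cac" is a subsequence of "ccdacb"
Greedy scan:
  Position 0 ('c'): matches sub[0] = 'c'
  Position 1 ('c'): no match needed
  Position 2 ('d'): no match needed
  Position 3 ('a'): matches sub[1] = 'a'
  Position 4 ('c'): matches sub[2] = 'c'
  Position 5 ('b'): no match needed
All 3 characters matched => is a subsequence

1


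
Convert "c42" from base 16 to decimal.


Input: "c42" in base 16
Positional expansion:
  Digit 'c' (value 12) x 16^2 = 3072
  Digit '4' (value 4) x 16^1 = 64
  Digit '2' (value 2) x 16^0 = 2
Sum = 3138

3138


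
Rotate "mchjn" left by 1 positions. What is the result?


Input: "mchjn", rotate left by 1
First 1 characters: "m"
Remaining characters: "chjn"
Concatenate remaining + first: "chjn" + "m" = "chjnm"

chjnm


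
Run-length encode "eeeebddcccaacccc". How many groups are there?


Input: eeeebddcccaacccc
Scanning for consecutive runs:
  Group 1: 'e' x 4 (positions 0-3)
  Group 2: 'b' x 1 (positions 4-4)
  Group 3: 'd' x 2 (positions 5-6)
  Group 4: 'c' x 3 (positions 7-9)
  Group 5: 'a' x 2 (positions 10-11)
  Group 6: 'c' x 4 (positions 12-15)
Total groups: 6

6


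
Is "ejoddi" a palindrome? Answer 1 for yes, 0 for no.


Input: ejoddi
Reversed: iddoje
  Compare pos 0 ('e') with pos 5 ('i'): MISMATCH
  Compare pos 1 ('j') with pos 4 ('d'): MISMATCH
  Compare pos 2 ('o') with pos 3 ('d'): MISMATCH
Result: not a palindrome

0


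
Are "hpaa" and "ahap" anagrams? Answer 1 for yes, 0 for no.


Strings: "hpaa", "ahap"
Sorted first:  aahp
Sorted second: aahp
Sorted forms match => anagrams

1


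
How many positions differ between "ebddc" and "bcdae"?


Comparing "ebddc" and "bcdae" position by position:
  Position 0: 'e' vs 'b' => DIFFER
  Position 1: 'b' vs 'c' => DIFFER
  Position 2: 'd' vs 'd' => same
  Position 3: 'd' vs 'a' => DIFFER
  Position 4: 'c' vs 'e' => DIFFER
Positions that differ: 4

4


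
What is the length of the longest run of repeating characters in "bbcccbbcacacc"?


Input: "bbcccbbcacacc"
Scanning for longest run:
  Position 1 ('b'): continues run of 'b', length=2
  Position 2 ('c'): new char, reset run to 1
  Position 3 ('c'): continues run of 'c', length=2
  Position 4 ('c'): continues run of 'c', length=3
  Position 5 ('b'): new char, reset run to 1
  Position 6 ('b'): continues run of 'b', length=2
  Position 7 ('c'): new char, reset run to 1
  Position 8 ('a'): new char, reset run to 1
  Position 9 ('c'): new char, reset run to 1
  Position 10 ('a'): new char, reset run to 1
  Position 11 ('c'): new char, reset run to 1
  Position 12 ('c'): continues run of 'c', length=2
Longest run: 'c' with length 3

3


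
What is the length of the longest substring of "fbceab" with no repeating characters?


Input: "fbceab"
Sliding window (track last position of each char):
  Position 0 ('f'): window [0,0] length 1 -- new best
  Position 1 ('b'): window [0,1] length 2 -- new best
  Position 2 ('c'): window [0,2] length 3 -- new best
  Position 3 ('e'): window [0,3] length 4 -- new best
  Position 4 ('a'): window [0,4] length 5 -- new best
  Position 5 ('b'): repeat (last at 1), move window start to 2
  Position 5 ('b'): window [2,5] length 4
Longest substring with no repeats: "fbcea" with length 5

5


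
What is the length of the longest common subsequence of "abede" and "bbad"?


LCS of "abede" and "bbad"
DP table:
           b    b    a    d
      0    0    0    0    0
  a   0    0    0    1    1
  b   0    1    1    1    1
  e   0    1    1    1    1
  d   0    1    1    1    2
  e   0    1    1    1    2
LCS length = dp[5][4] = 2

2


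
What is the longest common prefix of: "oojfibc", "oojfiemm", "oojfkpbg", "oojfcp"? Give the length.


Words: oojfibc, oojfiemm, oojfkpbg, oojfcp
  Position 0: all 'o' => match
  Position 1: all 'o' => match
  Position 2: all 'j' => match
  Position 3: all 'f' => match
  Position 4: ('i', 'i', 'k', 'c') => mismatch, stop
LCP = "oojf" (length 4)

4


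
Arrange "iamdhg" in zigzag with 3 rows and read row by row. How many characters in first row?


Zigzag "iamdhg" into 3 rows:
Placing characters:
  'i' => row 0
  'a' => row 1
  'm' => row 2
  'd' => row 1
  'h' => row 0
  'g' => row 1
Rows:
  Row 0: "ih"
  Row 1: "adg"
  Row 2: "m"
First row length: 2

2


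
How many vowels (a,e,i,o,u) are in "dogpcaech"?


Input: dogpcaech
Checking each character:
  'd' at position 0: consonant
  'o' at position 1: vowel (running total: 1)
  'g' at position 2: consonant
  'p' at position 3: consonant
  'c' at position 4: consonant
  'a' at position 5: vowel (running total: 2)
  'e' at position 6: vowel (running total: 3)
  'c' at position 7: consonant
  'h' at position 8: consonant
Total vowels: 3

3


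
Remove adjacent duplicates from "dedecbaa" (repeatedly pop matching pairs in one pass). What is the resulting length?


Input: dedecbaa
Stack-based adjacent duplicate removal:
  Read 'd': push. Stack: d
  Read 'e': push. Stack: de
  Read 'd': push. Stack: ded
  Read 'e': push. Stack: dede
  Read 'c': push. Stack: dedec
  Read 'b': push. Stack: dedecb
  Read 'a': push. Stack: dedecba
  Read 'a': matches stack top 'a' => pop. Stack: dedecb
Final stack: "dedecb" (length 6)

6


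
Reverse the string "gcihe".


Input: gcihe
Reading characters right to left:
  Position 4: 'e'
  Position 3: 'h'
  Position 2: 'i'
  Position 1: 'c'
  Position 0: 'g'
Reversed: ehicg

ehicg


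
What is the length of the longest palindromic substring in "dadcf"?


Input: "dadcf"
Checking substrings for palindromes:
  [0:3] "dad" (len 3) => palindrome
Longest palindromic substring: "dad" with length 3

3


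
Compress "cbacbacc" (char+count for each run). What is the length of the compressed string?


Input: cbacbacc
Runs:
  'c' x 1 => "c1"
  'b' x 1 => "b1"
  'a' x 1 => "a1"
  'c' x 1 => "c1"
  'b' x 1 => "b1"
  'a' x 1 => "a1"
  'c' x 2 => "c2"
Compressed: "c1b1a1c1b1a1c2"
Compressed length: 14

14


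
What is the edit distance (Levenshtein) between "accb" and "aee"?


Computing edit distance: "accb" -> "aee"
DP table:
           a    e    e
      0    1    2    3
  a   1    0    1    2
  c   2    1    1    2
  c   3    2    2    2
  b   4    3    3    3
Edit distance = dp[4][3] = 3

3


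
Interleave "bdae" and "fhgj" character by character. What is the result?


Interleaving "bdae" and "fhgj":
  Position 0: 'b' from first, 'f' from second => "bf"
  Position 1: 'd' from first, 'h' from second => "dh"
  Position 2: 'a' from first, 'g' from second => "ag"
  Position 3: 'e' from first, 'j' from second => "ej"
Result: bfdhagej

bfdhagej


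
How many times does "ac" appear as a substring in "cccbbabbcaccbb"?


Searching for "ac" in "cccbbabbcaccbb"
Scanning each position:
  Position 0: "cc" => no
  Position 1: "cc" => no
  Position 2: "cb" => no
  Position 3: "bb" => no
  Position 4: "ba" => no
  Position 5: "ab" => no
  Position 6: "bb" => no
  Position 7: "bc" => no
  Position 8: "ca" => no
  Position 9: "ac" => MATCH
  Position 10: "cc" => no
  Position 11: "cb" => no
  Position 12: "bb" => no
Total occurrences: 1

1


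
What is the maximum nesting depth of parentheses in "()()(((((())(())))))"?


Input: "()()(((((())(())))))"
Tracking depth:
  Position 0 '(': depth becomes 1
  Position 1 ')': depth becomes 0
  Position 2 '(': depth becomes 1
  Position 3 ')': depth becomes 0
  Position 4 '(': depth becomes 1
  Position 5 '(': depth becomes 2
  Position 6 '(': depth becomes 3
  Position 7 '(': depth becomes 4
  Position 8 '(': depth becomes 5
  Position 9 '(': depth becomes 6
  Position 10 ')': depth becomes 5
  Position 11 ')': depth becomes 4
  Position 12 '(': depth becomes 5
  Position 13 '(': depth becomes 6
  Position 14 ')': depth becomes 5
  Position 15 ')': depth becomes 4
  Position 16 ')': depth becomes 3
  Position 17 ')': depth becomes 2
  Position 18 ')': depth becomes 1
  Position 19 ')': depth becomes 0
Maximum depth reached: 6

6


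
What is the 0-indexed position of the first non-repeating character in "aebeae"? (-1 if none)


Input: aebeae
Character frequencies:
  'a': 2
  'b': 1
  'e': 3
Scanning left to right for freq == 1:
  Position 0 ('a'): freq=2, skip
  Position 1 ('e'): freq=3, skip
  Position 2 ('b'): unique! => answer = 2

2


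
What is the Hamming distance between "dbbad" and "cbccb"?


Comparing "dbbad" and "cbccb" position by position:
  Position 0: 'd' vs 'c' => differ
  Position 1: 'b' vs 'b' => same
  Position 2: 'b' vs 'c' => differ
  Position 3: 'a' vs 'c' => differ
  Position 4: 'd' vs 'b' => differ
Total differences (Hamming distance): 4

4


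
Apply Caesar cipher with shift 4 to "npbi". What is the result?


Caesar cipher: shift "npbi" by 4
  'n' (pos 13) + 4 = pos 17 = 'r'
  'p' (pos 15) + 4 = pos 19 = 't'
  'b' (pos 1) + 4 = pos 5 = 'f'
  'i' (pos 8) + 4 = pos 12 = 'm'
Result: rtfm

rtfm


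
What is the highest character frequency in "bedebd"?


Input: bedebd
Character counts:
  'b': 2
  'd': 2
  'e': 2
Maximum frequency: 2

2


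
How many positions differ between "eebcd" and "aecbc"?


Comparing "eebcd" and "aecbc" position by position:
  Position 0: 'e' vs 'a' => DIFFER
  Position 1: 'e' vs 'e' => same
  Position 2: 'b' vs 'c' => DIFFER
  Position 3: 'c' vs 'b' => DIFFER
  Position 4: 'd' vs 'c' => DIFFER
Positions that differ: 4

4


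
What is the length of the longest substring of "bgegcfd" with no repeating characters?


Input: "bgegcfd"
Sliding window (track last position of each char):
  Position 0 ('b'): window [0,0] length 1 -- new best
  Position 1 ('g'): window [0,1] length 2 -- new best
  Position 2 ('e'): window [0,2] length 3 -- new best
  Position 3 ('g'): repeat (last at 1), move window start to 2
  Position 3 ('g'): window [2,3] length 2
  Position 4 ('c'): window [2,4] length 3
  Position 5 ('f'): window [2,5] length 4 -- new best
  Position 6 ('d'): window [2,6] length 5 -- new best
Longest substring with no repeats: "egcfd" with length 5

5


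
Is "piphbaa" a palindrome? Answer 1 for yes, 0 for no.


Input: piphbaa
Reversed: aabhpip
  Compare pos 0 ('p') with pos 6 ('a'): MISMATCH
  Compare pos 1 ('i') with pos 5 ('a'): MISMATCH
  Compare pos 2 ('p') with pos 4 ('b'): MISMATCH
Result: not a palindrome

0


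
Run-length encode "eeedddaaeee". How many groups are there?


Input: eeedddaaeee
Scanning for consecutive runs:
  Group 1: 'e' x 3 (positions 0-2)
  Group 2: 'd' x 3 (positions 3-5)
  Group 3: 'a' x 2 (positions 6-7)
  Group 4: 'e' x 3 (positions 8-10)
Total groups: 4

4


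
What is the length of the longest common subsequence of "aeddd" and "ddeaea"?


LCS of "aeddd" and "ddeaea"
DP table:
           d    d    e    a    e    a
      0    0    0    0    0    0    0
  a   0    0    0    0    1    1    1
  e   0    0    0    1    1    2    2
  d   0    1    1    1    1    2    2
  d   0    1    2    2    2    2    2
  d   0    1    2    2    2    2    2
LCS length = dp[5][6] = 2

2


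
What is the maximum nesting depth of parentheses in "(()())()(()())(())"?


Input: "(()())()(()())(())"
Tracking depth:
  Position 0 '(': depth becomes 1
  Position 1 '(': depth becomes 2
  Position 2 ')': depth becomes 1
  Position 3 '(': depth becomes 2
  Position 4 ')': depth becomes 1
  Position 5 ')': depth becomes 0
  Position 6 '(': depth becomes 1
  Position 7 ')': depth becomes 0
  Position 8 '(': depth becomes 1
  Position 9 '(': depth becomes 2
  Position 10 ')': depth becomes 1
  Position 11 '(': depth becomes 2
  Position 12 ')': depth becomes 1
  Position 13 ')': depth becomes 0
  Position 14 '(': depth becomes 1
  Position 15 '(': depth becomes 2
  Position 16 ')': depth becomes 1
  Position 17 ')': depth becomes 0
Maximum depth reached: 2

2


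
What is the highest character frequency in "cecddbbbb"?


Input: cecddbbbb
Character counts:
  'b': 4
  'c': 2
  'd': 2
  'e': 1
Maximum frequency: 4

4


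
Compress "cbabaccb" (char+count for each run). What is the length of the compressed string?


Input: cbabaccb
Runs:
  'c' x 1 => "c1"
  'b' x 1 => "b1"
  'a' x 1 => "a1"
  'b' x 1 => "b1"
  'a' x 1 => "a1"
  'c' x 2 => "c2"
  'b' x 1 => "b1"
Compressed: "c1b1a1b1a1c2b1"
Compressed length: 14

14


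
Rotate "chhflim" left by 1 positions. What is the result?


Input: "chhflim", rotate left by 1
First 1 characters: "c"
Remaining characters: "hhflim"
Concatenate remaining + first: "hhflim" + "c" = "hhflimc"

hhflimc


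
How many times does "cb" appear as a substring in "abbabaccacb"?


Searching for "cb" in "abbabaccacb"
Scanning each position:
  Position 0: "ab" => no
  Position 1: "bb" => no
  Position 2: "ba" => no
  Position 3: "ab" => no
  Position 4: "ba" => no
  Position 5: "ac" => no
  Position 6: "cc" => no
  Position 7: "ca" => no
  Position 8: "ac" => no
  Position 9: "cb" => MATCH
Total occurrences: 1

1


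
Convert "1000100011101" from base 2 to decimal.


Input: "1000100011101" in base 2
Positional expansion:
  Digit '1' (value 1) x 2^12 = 4096
  Digit '0' (value 0) x 2^11 = 0
  Digit '0' (value 0) x 2^10 = 0
  Digit '0' (value 0) x 2^9 = 0
  Digit '1' (value 1) x 2^8 = 256
  Digit '0' (value 0) x 2^7 = 0
  Digit '0' (value 0) x 2^6 = 0
  Digit '0' (value 0) x 2^5 = 0
  Digit '1' (value 1) x 2^4 = 16
  Digit '1' (value 1) x 2^3 = 8
  Digit '1' (value 1) x 2^2 = 4
  Digit '0' (value 0) x 2^1 = 0
  Digit '1' (value 1) x 2^0 = 1
Sum = 4381

4381


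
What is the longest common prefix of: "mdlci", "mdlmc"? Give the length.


Words: mdlci, mdlmc
  Position 0: all 'm' => match
  Position 1: all 'd' => match
  Position 2: all 'l' => match
  Position 3: ('c', 'm') => mismatch, stop
LCP = "mdl" (length 3)

3


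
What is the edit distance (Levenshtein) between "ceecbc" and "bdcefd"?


Computing edit distance: "ceecbc" -> "bdcefd"
DP table:
           b    d    c    e    f    d
      0    1    2    3    4    5    6
  c   1    1    2    2    3    4    5
  e   2    2    2    3    2    3    4
  e   3    3    3    3    3    3    4
  c   4    4    4    3    4    4    4
  b   5    4    5    4    4    5    5
  c   6    5    5    5    5    5    6
Edit distance = dp[6][6] = 6

6


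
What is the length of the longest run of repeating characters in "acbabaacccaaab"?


Input: "acbabaacccaaab"
Scanning for longest run:
  Position 1 ('c'): new char, reset run to 1
  Position 2 ('b'): new char, reset run to 1
  Position 3 ('a'): new char, reset run to 1
  Position 4 ('b'): new char, reset run to 1
  Position 5 ('a'): new char, reset run to 1
  Position 6 ('a'): continues run of 'a', length=2
  Position 7 ('c'): new char, reset run to 1
  Position 8 ('c'): continues run of 'c', length=2
  Position 9 ('c'): continues run of 'c', length=3
  Position 10 ('a'): new char, reset run to 1
  Position 11 ('a'): continues run of 'a', length=2
  Position 12 ('a'): continues run of 'a', length=3
  Position 13 ('b'): new char, reset run to 1
Longest run: 'c' with length 3

3


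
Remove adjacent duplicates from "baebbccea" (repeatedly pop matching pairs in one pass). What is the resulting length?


Input: baebbccea
Stack-based adjacent duplicate removal:
  Read 'b': push. Stack: b
  Read 'a': push. Stack: ba
  Read 'e': push. Stack: bae
  Read 'b': push. Stack: baeb
  Read 'b': matches stack top 'b' => pop. Stack: bae
  Read 'c': push. Stack: baec
  Read 'c': matches stack top 'c' => pop. Stack: bae
  Read 'e': matches stack top 'e' => pop. Stack: ba
  Read 'a': matches stack top 'a' => pop. Stack: b
Final stack: "b" (length 1)

1


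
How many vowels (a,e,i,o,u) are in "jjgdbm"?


Input: jjgdbm
Checking each character:
  'j' at position 0: consonant
  'j' at position 1: consonant
  'g' at position 2: consonant
  'd' at position 3: consonant
  'b' at position 4: consonant
  'm' at position 5: consonant
Total vowels: 0

0


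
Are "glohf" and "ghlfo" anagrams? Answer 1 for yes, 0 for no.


Strings: "glohf", "ghlfo"
Sorted first:  fghlo
Sorted second: fghlo
Sorted forms match => anagrams

1


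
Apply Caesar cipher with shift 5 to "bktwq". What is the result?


Caesar cipher: shift "bktwq" by 5
  'b' (pos 1) + 5 = pos 6 = 'g'
  'k' (pos 10) + 5 = pos 15 = 'p'
  't' (pos 19) + 5 = pos 24 = 'y'
  'w' (pos 22) + 5 = pos 1 = 'b'
  'q' (pos 16) + 5 = pos 21 = 'v'
Result: gpybv

gpybv


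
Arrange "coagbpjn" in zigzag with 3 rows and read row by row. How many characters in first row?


Zigzag "coagbpjn" into 3 rows:
Placing characters:
  'c' => row 0
  'o' => row 1
  'a' => row 2
  'g' => row 1
  'b' => row 0
  'p' => row 1
  'j' => row 2
  'n' => row 1
Rows:
  Row 0: "cb"
  Row 1: "ogpn"
  Row 2: "aj"
First row length: 2

2


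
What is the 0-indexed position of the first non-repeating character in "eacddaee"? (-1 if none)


Input: eacddaee
Character frequencies:
  'a': 2
  'c': 1
  'd': 2
  'e': 3
Scanning left to right for freq == 1:
  Position 0 ('e'): freq=3, skip
  Position 1 ('a'): freq=2, skip
  Position 2 ('c'): unique! => answer = 2

2


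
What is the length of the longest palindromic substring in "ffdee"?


Input: "ffdee"
Checking substrings for palindromes:
  [0:2] "ff" (len 2) => palindrome
  [3:5] "ee" (len 2) => palindrome
Longest palindromic substring: "ff" with length 2

2


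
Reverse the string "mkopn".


Input: mkopn
Reading characters right to left:
  Position 4: 'n'
  Position 3: 'p'
  Position 2: 'o'
  Position 1: 'k'
  Position 0: 'm'
Reversed: npokm

npokm


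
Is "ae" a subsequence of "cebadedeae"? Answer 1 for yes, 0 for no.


Check if "ae" is a subsequence of "cebadedeae"
Greedy scan:
  Position 0 ('c'): no match needed
  Position 1 ('e'): no match needed
  Position 2 ('b'): no match needed
  Position 3 ('a'): matches sub[0] = 'a'
  Position 4 ('d'): no match needed
  Position 5 ('e'): matches sub[1] = 'e'
  Position 6 ('d'): no match needed
  Position 7 ('e'): no match needed
  Position 8 ('a'): no match needed
  Position 9 ('e'): no match needed
All 2 characters matched => is a subsequence

1


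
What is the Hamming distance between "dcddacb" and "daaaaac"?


Comparing "dcddacb" and "daaaaac" position by position:
  Position 0: 'd' vs 'd' => same
  Position 1: 'c' vs 'a' => differ
  Position 2: 'd' vs 'a' => differ
  Position 3: 'd' vs 'a' => differ
  Position 4: 'a' vs 'a' => same
  Position 5: 'c' vs 'a' => differ
  Position 6: 'b' vs 'c' => differ
Total differences (Hamming distance): 5

5


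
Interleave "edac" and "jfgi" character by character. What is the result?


Interleaving "edac" and "jfgi":
  Position 0: 'e' from first, 'j' from second => "ej"
  Position 1: 'd' from first, 'f' from second => "df"
  Position 2: 'a' from first, 'g' from second => "ag"
  Position 3: 'c' from first, 'i' from second => "ci"
Result: ejdfagci

ejdfagci


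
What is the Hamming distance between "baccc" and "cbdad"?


Comparing "baccc" and "cbdad" position by position:
  Position 0: 'b' vs 'c' => differ
  Position 1: 'a' vs 'b' => differ
  Position 2: 'c' vs 'd' => differ
  Position 3: 'c' vs 'a' => differ
  Position 4: 'c' vs 'd' => differ
Total differences (Hamming distance): 5

5


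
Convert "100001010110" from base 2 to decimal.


Input: "100001010110" in base 2
Positional expansion:
  Digit '1' (value 1) x 2^11 = 2048
  Digit '0' (value 0) x 2^10 = 0
  Digit '0' (value 0) x 2^9 = 0
  Digit '0' (value 0) x 2^8 = 0
  Digit '0' (value 0) x 2^7 = 0
  Digit '1' (value 1) x 2^6 = 64
  Digit '0' (value 0) x 2^5 = 0
  Digit '1' (value 1) x 2^4 = 16
  Digit '0' (value 0) x 2^3 = 0
  Digit '1' (value 1) x 2^2 = 4
  Digit '1' (value 1) x 2^1 = 2
  Digit '0' (value 0) x 2^0 = 0
Sum = 2134

2134


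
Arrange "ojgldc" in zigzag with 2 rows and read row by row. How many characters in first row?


Zigzag "ojgldc" into 2 rows:
Placing characters:
  'o' => row 0
  'j' => row 1
  'g' => row 0
  'l' => row 1
  'd' => row 0
  'c' => row 1
Rows:
  Row 0: "ogd"
  Row 1: "jlc"
First row length: 3

3


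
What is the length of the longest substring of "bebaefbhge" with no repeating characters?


Input: "bebaefbhge"
Sliding window (track last position of each char):
  Position 0 ('b'): window [0,0] length 1 -- new best
  Position 1 ('e'): window [0,1] length 2 -- new best
  Position 2 ('b'): repeat (last at 0), move window start to 1
  Position 2 ('b'): window [1,2] length 2
  Position 3 ('a'): window [1,3] length 3 -- new best
  Position 4 ('e'): repeat (last at 1), move window start to 2
  Position 4 ('e'): window [2,4] length 3
  Position 5 ('f'): window [2,5] length 4 -- new best
  Position 6 ('b'): repeat (last at 2), move window start to 3
  Position 6 ('b'): window [3,6] length 4
  Position 7 ('h'): window [3,7] length 5 -- new best
  Position 8 ('g'): window [3,8] length 6 -- new best
  Position 9 ('e'): repeat (last at 4), move window start to 5
  Position 9 ('e'): window [5,9] length 5
Longest substring with no repeats: "aefbhg" with length 6

6


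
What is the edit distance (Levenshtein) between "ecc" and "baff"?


Computing edit distance: "ecc" -> "baff"
DP table:
           b    a    f    f
      0    1    2    3    4
  e   1    1    2    3    4
  c   2    2    2    3    4
  c   3    3    3    3    4
Edit distance = dp[3][4] = 4

4


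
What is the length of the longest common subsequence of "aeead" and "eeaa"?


LCS of "aeead" and "eeaa"
DP table:
           e    e    a    a
      0    0    0    0    0
  a   0    0    0    1    1
  e   0    1    1    1    1
  e   0    1    2    2    2
  a   0    1    2    3    3
  d   0    1    2    3    3
LCS length = dp[5][4] = 3

3


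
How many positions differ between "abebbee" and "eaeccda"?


Comparing "abebbee" and "eaeccda" position by position:
  Position 0: 'a' vs 'e' => DIFFER
  Position 1: 'b' vs 'a' => DIFFER
  Position 2: 'e' vs 'e' => same
  Position 3: 'b' vs 'c' => DIFFER
  Position 4: 'b' vs 'c' => DIFFER
  Position 5: 'e' vs 'd' => DIFFER
  Position 6: 'e' vs 'a' => DIFFER
Positions that differ: 6

6


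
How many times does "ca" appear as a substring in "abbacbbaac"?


Searching for "ca" in "abbacbbaac"
Scanning each position:
  Position 0: "ab" => no
  Position 1: "bb" => no
  Position 2: "ba" => no
  Position 3: "ac" => no
  Position 4: "cb" => no
  Position 5: "bb" => no
  Position 6: "ba" => no
  Position 7: "aa" => no
  Position 8: "ac" => no
Total occurrences: 0

0


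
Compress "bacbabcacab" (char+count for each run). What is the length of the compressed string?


Input: bacbabcacab
Runs:
  'b' x 1 => "b1"
  'a' x 1 => "a1"
  'c' x 1 => "c1"
  'b' x 1 => "b1"
  'a' x 1 => "a1"
  'b' x 1 => "b1"
  'c' x 1 => "c1"
  'a' x 1 => "a1"
  'c' x 1 => "c1"
  'a' x 1 => "a1"
  'b' x 1 => "b1"
Compressed: "b1a1c1b1a1b1c1a1c1a1b1"
Compressed length: 22

22


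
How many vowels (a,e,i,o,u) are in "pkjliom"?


Input: pkjliom
Checking each character:
  'p' at position 0: consonant
  'k' at position 1: consonant
  'j' at position 2: consonant
  'l' at position 3: consonant
  'i' at position 4: vowel (running total: 1)
  'o' at position 5: vowel (running total: 2)
  'm' at position 6: consonant
Total vowels: 2

2


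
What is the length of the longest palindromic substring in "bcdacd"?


Input: "bcdacd"
Checking substrings for palindromes:
  No multi-char palindromic substrings found
Longest palindromic substring: "b" with length 1

1


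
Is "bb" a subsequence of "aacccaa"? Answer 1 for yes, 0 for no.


Check if "bb" is a subsequence of "aacccaa"
Greedy scan:
  Position 0 ('a'): no match needed
  Position 1 ('a'): no match needed
  Position 2 ('c'): no match needed
  Position 3 ('c'): no match needed
  Position 4 ('c'): no match needed
  Position 5 ('a'): no match needed
  Position 6 ('a'): no match needed
Only matched 0/2 characters => not a subsequence

0


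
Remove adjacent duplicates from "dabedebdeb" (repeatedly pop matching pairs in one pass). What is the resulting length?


Input: dabedebdeb
Stack-based adjacent duplicate removal:
  Read 'd': push. Stack: d
  Read 'a': push. Stack: da
  Read 'b': push. Stack: dab
  Read 'e': push. Stack: dabe
  Read 'd': push. Stack: dabed
  Read 'e': push. Stack: dabede
  Read 'b': push. Stack: dabedeb
  Read 'd': push. Stack: dabedebd
  Read 'e': push. Stack: dabedebde
  Read 'b': push. Stack: dabedebdeb
Final stack: "dabedebdeb" (length 10)

10


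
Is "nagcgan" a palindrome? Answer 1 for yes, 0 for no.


Input: nagcgan
Reversed: nagcgan
  Compare pos 0 ('n') with pos 6 ('n'): match
  Compare pos 1 ('a') with pos 5 ('a'): match
  Compare pos 2 ('g') with pos 4 ('g'): match
Result: palindrome

1


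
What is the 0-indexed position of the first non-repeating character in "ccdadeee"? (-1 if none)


Input: ccdadeee
Character frequencies:
  'a': 1
  'c': 2
  'd': 2
  'e': 3
Scanning left to right for freq == 1:
  Position 0 ('c'): freq=2, skip
  Position 1 ('c'): freq=2, skip
  Position 2 ('d'): freq=2, skip
  Position 3 ('a'): unique! => answer = 3

3


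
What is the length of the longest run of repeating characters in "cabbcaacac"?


Input: "cabbcaacac"
Scanning for longest run:
  Position 1 ('a'): new char, reset run to 1
  Position 2 ('b'): new char, reset run to 1
  Position 3 ('b'): continues run of 'b', length=2
  Position 4 ('c'): new char, reset run to 1
  Position 5 ('a'): new char, reset run to 1
  Position 6 ('a'): continues run of 'a', length=2
  Position 7 ('c'): new char, reset run to 1
  Position 8 ('a'): new char, reset run to 1
  Position 9 ('c'): new char, reset run to 1
Longest run: 'b' with length 2

2


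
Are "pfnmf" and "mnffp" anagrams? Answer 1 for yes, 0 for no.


Strings: "pfnmf", "mnffp"
Sorted first:  ffmnp
Sorted second: ffmnp
Sorted forms match => anagrams

1


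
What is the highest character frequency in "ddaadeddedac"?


Input: ddaadeddedac
Character counts:
  'a': 3
  'c': 1
  'd': 6
  'e': 2
Maximum frequency: 6

6


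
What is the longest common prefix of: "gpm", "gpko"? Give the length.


Words: gpm, gpko
  Position 0: all 'g' => match
  Position 1: all 'p' => match
  Position 2: ('m', 'k') => mismatch, stop
LCP = "gp" (length 2)

2


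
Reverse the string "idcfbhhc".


Input: idcfbhhc
Reading characters right to left:
  Position 7: 'c'
  Position 6: 'h'
  Position 5: 'h'
  Position 4: 'b'
  Position 3: 'f'
  Position 2: 'c'
  Position 1: 'd'
  Position 0: 'i'
Reversed: chhbfcdi

chhbfcdi


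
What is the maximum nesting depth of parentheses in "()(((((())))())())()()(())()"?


Input: "()(((((())))())())()()(())()"
Tracking depth:
  Position 0 '(': depth becomes 1
  Position 1 ')': depth becomes 0
  Position 2 '(': depth becomes 1
  Position 3 '(': depth becomes 2
  Position 4 '(': depth becomes 3
  Position 5 '(': depth becomes 4
  Position 6 '(': depth becomes 5
  Position 7 '(': depth becomes 6
  Position 8 ')': depth becomes 5
  Position 9 ')': depth becomes 4
  Position 10 ')': depth becomes 3
  Position 11 ')': depth becomes 2
  Position 12 '(': depth becomes 3
  Position 13 ')': depth becomes 2
  Position 14 ')': depth becomes 1
  Position 15 '(': depth becomes 2
  Position 16 ')': depth becomes 1
  Position 17 ')': depth becomes 0
  Position 18 '(': depth becomes 1
  Position 19 ')': depth becomes 0
  Position 20 '(': depth becomes 1
  Position 21 ')': depth becomes 0
  Position 22 '(': depth becomes 1
  Position 23 '(': depth becomes 2
  Position 24 ')': depth becomes 1
  Position 25 ')': depth becomes 0
  Position 26 '(': depth becomes 1
  Position 27 ')': depth becomes 0
Maximum depth reached: 6

6


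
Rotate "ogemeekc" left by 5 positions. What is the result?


Input: "ogemeekc", rotate left by 5
First 5 characters: "ogeme"
Remaining characters: "ekc"
Concatenate remaining + first: "ekc" + "ogeme" = "ekcogeme"

ekcogeme


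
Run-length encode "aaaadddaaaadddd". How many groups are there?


Input: aaaadddaaaadddd
Scanning for consecutive runs:
  Group 1: 'a' x 4 (positions 0-3)
  Group 2: 'd' x 3 (positions 4-6)
  Group 3: 'a' x 4 (positions 7-10)
  Group 4: 'd' x 4 (positions 11-14)
Total groups: 4

4


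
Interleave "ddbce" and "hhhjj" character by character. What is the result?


Interleaving "ddbce" and "hhhjj":
  Position 0: 'd' from first, 'h' from second => "dh"
  Position 1: 'd' from first, 'h' from second => "dh"
  Position 2: 'b' from first, 'h' from second => "bh"
  Position 3: 'c' from first, 'j' from second => "cj"
  Position 4: 'e' from first, 'j' from second => "ej"
Result: dhdhbhcjej

dhdhbhcjej


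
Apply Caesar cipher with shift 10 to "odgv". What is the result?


Caesar cipher: shift "odgv" by 10
  'o' (pos 14) + 10 = pos 24 = 'y'
  'd' (pos 3) + 10 = pos 13 = 'n'
  'g' (pos 6) + 10 = pos 16 = 'q'
  'v' (pos 21) + 10 = pos 5 = 'f'
Result: ynqf

ynqf


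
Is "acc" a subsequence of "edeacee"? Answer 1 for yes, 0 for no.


Check if "acc" is a subsequence of "edeacee"
Greedy scan:
  Position 0 ('e'): no match needed
  Position 1 ('d'): no match needed
  Position 2 ('e'): no match needed
  Position 3 ('a'): matches sub[0] = 'a'
  Position 4 ('c'): matches sub[1] = 'c'
  Position 5 ('e'): no match needed
  Position 6 ('e'): no match needed
Only matched 2/3 characters => not a subsequence

0


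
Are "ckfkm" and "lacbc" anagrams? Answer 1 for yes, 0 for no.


Strings: "ckfkm", "lacbc"
Sorted first:  cfkkm
Sorted second: abccl
Differ at position 0: 'c' vs 'a' => not anagrams

0


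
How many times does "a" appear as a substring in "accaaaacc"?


Searching for "a" in "accaaaacc"
Scanning each position:
  Position 0: "a" => MATCH
  Position 1: "c" => no
  Position 2: "c" => no
  Position 3: "a" => MATCH
  Position 4: "a" => MATCH
  Position 5: "a" => MATCH
  Position 6: "a" => MATCH
  Position 7: "c" => no
  Position 8: "c" => no
Total occurrences: 5

5


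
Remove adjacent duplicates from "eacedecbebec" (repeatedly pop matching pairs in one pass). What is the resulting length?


Input: eacedecbebec
Stack-based adjacent duplicate removal:
  Read 'e': push. Stack: e
  Read 'a': push. Stack: ea
  Read 'c': push. Stack: eac
  Read 'e': push. Stack: eace
  Read 'd': push. Stack: eaced
  Read 'e': push. Stack: eacede
  Read 'c': push. Stack: eacedec
  Read 'b': push. Stack: eacedecb
  Read 'e': push. Stack: eacedecbe
  Read 'b': push. Stack: eacedecbeb
  Read 'e': push. Stack: eacedecbebe
  Read 'c': push. Stack: eacedecbebec
Final stack: "eacedecbebec" (length 12)

12
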